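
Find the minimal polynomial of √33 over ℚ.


√33 satisfies x² - 33 = 0, irreducible over ℚ since 33 is squarefree

Minimal polynomial: x² - 33


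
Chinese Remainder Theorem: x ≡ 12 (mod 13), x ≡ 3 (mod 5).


m₁ = 13, m₂ = 5, gcd = 1, so CRT applies. M = m₁·m₂ = 65
Let M₁ = M/m₁ = 5, M₂ = M/m₂ = 13
Find y₁ ≡ M₁⁻¹ (mod m₁): 5⁻¹ ≡ 8 (mod 13)
Find y₂ ≡ M₂⁻¹ (mod m₂): 13⁻¹ ≡ 2 (mod 5)
x = a₁·M₁·y₁ + a₂·M₂·y₂ = 12·5·8 + 3·13·2 = 558
Reduce mod 65: x ≡ 38
Check: 38 mod 13 = 12 ✓, 38 mod 5 = 3 ✓

x ≡ 38 (mod 65)


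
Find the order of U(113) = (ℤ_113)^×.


U(n) is the group of units mod n; |U(n)| = φ(n)
|U(113)| = φ(113) = 112

|U(113) = (ℤ_113)^×| = 112


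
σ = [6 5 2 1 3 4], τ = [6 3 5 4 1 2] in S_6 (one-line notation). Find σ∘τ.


σ∘τ: apply τ first, then σ
1 →τ 6 →σ 4
2 →τ 3 →σ 2
3 →τ 5 →σ 3
4 →τ 4 →σ 1
5 →τ 1 →σ 6
6 →τ 2 →σ 5

σ∘τ = [4 2 3 1 6 5]


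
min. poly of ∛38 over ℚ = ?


∛38 satisfies x³ - 38 = 0, irreducible over ℚ (no rational root; 38 is not a perfect cube)

Minimal polynomial: x³ - 38


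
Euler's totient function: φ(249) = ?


Factor n: 249 = 3 × 83
φ(n) = n · ∏(1 - 1/p) over distinct primes p | n
φ(249) = 249 · (1 - 1/3) · (1 - 1/83) = 164

φ(249) = 164


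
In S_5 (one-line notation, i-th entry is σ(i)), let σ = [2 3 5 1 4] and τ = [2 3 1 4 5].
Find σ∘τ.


σ∘τ: apply τ first, then σ
1 →τ 2 →σ 3
2 →τ 3 →σ 5
3 →τ 1 →σ 2
4 →τ 4 →σ 1
5 →τ 5 →σ 4

σ∘τ = [3 5 2 1 4]


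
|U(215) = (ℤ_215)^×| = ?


U(n) is the group of units mod n; |U(n)| = φ(n)
|U(215)| = φ(215) = 168

|U(215) = (ℤ_215)^×| = 168


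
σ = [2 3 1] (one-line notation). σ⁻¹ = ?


To find σ⁻¹, swap domain and range:
σ(1) = 2 → σ⁻¹(2) = 1
σ(2) = 3 → σ⁻¹(3) = 2
σ(3) = 1 → σ⁻¹(1) = 3

σ⁻¹ = [3 1 2]


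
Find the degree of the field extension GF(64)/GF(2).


GF(64) = GF(2^6), so the extension degree is 6

[GF(64)/GF(2)] = 6


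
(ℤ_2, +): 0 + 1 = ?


Operation: addition mod 2
0 + 1 = (a + b) mod 2 with a = 0, b = 1

0 + 1 = 1


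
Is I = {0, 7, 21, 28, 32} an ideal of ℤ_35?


Check ideal conditions for I = {0, 7, 21, 28, 32} in ℤ_35:
(1) I is an additive subgroup? No
(2) For r ∈ ℤ_35 and a ∈ I: r·a ∈ I? No  [counterexample: r=2, a=7, r·a mod 35 = 14 ∉ I]

No, I is not an ideal of ℤ_35


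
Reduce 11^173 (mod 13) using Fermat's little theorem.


Fermat's little theorem: if p is prime and gcd(a,p)=1, then a^(p-1) ≡ 1 (mod p)
p = 13 is prime, gcd(11,13) = 1
Reduce exponent: 173 mod 12 = 5
So 11^173 ≡ 11^5 (mod 13)
11^5 mod 13 = 7

11^173 ≡ 7 (mod 13)


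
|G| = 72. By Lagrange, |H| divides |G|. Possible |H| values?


Lagrange's theorem: |H| divides |G|
|G| = 72
Divisors of 72: 1, 2, 3, 4, 6, 8, 9, 12, 18, 24, 36, 72

Possible subgroup orders: {1, 2, 3, 4, 6, 8, 9, 12, 18, 24, 36, 72}


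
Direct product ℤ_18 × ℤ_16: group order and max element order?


|ℤ_18 × ℤ_16| = 18 × 16 = 288
Max element order = lcm(18,16) = 144
Cyclic? No (gcd=2)

|ℤ_18×ℤ_16| = 288, max element order = 144


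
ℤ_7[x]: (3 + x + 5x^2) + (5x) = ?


Add coefficients mod 7:
x^0: 3 + 0 = 3 (mod 7)
x^1: 1 + 5 = 6 (mod 7)
x^2: 5 + 0 = 5 (mod 7)
Result: 3 + 6x + 5x^2

f + g = 3 + 6x + 5x^2


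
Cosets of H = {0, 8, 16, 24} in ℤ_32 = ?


H = {0, 8, 16, 24}, |H| = 4
Number of cosets = |G|/|H| = 32/4 = 8
0 + H = {0, 8, 16, 24}
1 + H = {1, 9, 17, 25}
2 + H = {2, 10, 18, 26}
3 + H = {3, 11, 19, 27}
4 + H = {4, 12, 20, 28}
5 + H = {5, 13, 21, 29}
6 + H = {6, 14, 22, 30}
7 + H = {7, 15, 23, 31}

Cosets: 0+H={0,8,16,24}; 1+H={1,9,17,25}; 2+H={2,10,18,26}; 3+H={3,11,19,27}; 4+H={4,12,20,28}; 5+H={5,13,21,29}; 6+H={6,14,22,30}; 7+H={7,15,23,31}


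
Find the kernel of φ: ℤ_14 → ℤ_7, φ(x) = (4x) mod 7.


Kernel = preimage of identity
ker(φ) = {x ∈ ℤ_14 : 4x ≡ 0 (mod 7)}. Since 7 | 14, φ is well-defined. The kernel is the cyclic subgroup ⟨7⟩ of ℤ_14 (order 2), i.e. {0, 7}

ker(φ) = {0, 7}


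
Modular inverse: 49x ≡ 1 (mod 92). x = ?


Use the extended Euclidean algorithm to write 1 = 49·s + 92·t; then s mod 92 is the inverse.
Euclidean algorithm:
  49 = 0·92 + 49
  92 = 1·49 + 43
  49 = 1·43 + 6
  43 = 7·6 + 1
  6 = 6·1 + 0
gcd(49,92) = 1
Back-substitution gives: 49·(-15) + 92·(8) = 1
So 49⁻¹ ≡ -15 ≡ 77 (mod 92)
Check: 49 × 77 = 3773 ≡ 1 (mod 92) ✓

49⁻¹ ≡ 77 (mod 92)


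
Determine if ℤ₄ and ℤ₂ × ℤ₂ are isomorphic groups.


Comparing ℤ₄ and ℤ₂ × ℤ₂:
ℤ₄ has an element of order 4; ℤ₂×ℤ₂ has exponent 2

No, ℤ₄ ≇ ℤ₂ × ℤ₂


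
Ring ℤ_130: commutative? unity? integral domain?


ℤ_130 is a commutative ring with unity 1; 130 = 2×65 is composite, so 2·65 ≡ 0 gives zero divisors (not an integral domain)
Commutative: Yes
Integral domain: No
Has unity: Yes

ℤ_130: Commutative=Yes, Unity=Yes


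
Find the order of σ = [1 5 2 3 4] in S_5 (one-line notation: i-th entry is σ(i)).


Cycle decomposition: (2 5 4 3)
Cycle lengths: 4
Order = lcm(4) = 4

ord(σ) = 4


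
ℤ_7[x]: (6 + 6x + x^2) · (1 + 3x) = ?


Expand and collect like terms; reduce coefficients mod 7:
x^0: 6·1 = 6 ≡ 6 (mod 7)
x^1: 6·3 + 6·1 = 24 ≡ 3 (mod 7)
x^2: 6·3 + 1·1 = 19 ≡ 5 (mod 7)
x^3: 1·3 = 3 ≡ 3 (mod 7)
Result: 6 + 3x + 5x^2 + 3x^3

f · g = 6 + 3x + 5x^2 + 3x^3


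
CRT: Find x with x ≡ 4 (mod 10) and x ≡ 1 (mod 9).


m₁ = 10, m₂ = 9, gcd = 1, so CRT applies. M = m₁·m₂ = 90
Let M₁ = M/m₁ = 9, M₂ = M/m₂ = 10
Find y₁ ≡ M₁⁻¹ (mod m₁): 9⁻¹ ≡ 9 (mod 10)
Find y₂ ≡ M₂⁻¹ (mod m₂): 10⁻¹ ≡ 1 (mod 9)
x = a₁·M₁·y₁ + a₂·M₂·y₂ = 4·9·9 + 1·10·1 = 334
Reduce mod 90: x ≡ 64
Check: 64 mod 10 = 4 ✓, 64 mod 9 = 1 ✓

x ≡ 64 (mod 90)


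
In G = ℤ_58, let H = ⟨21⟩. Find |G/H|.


|⟨21⟩| = n / gcd(21, 58) = 58 / 1 = 58
H is normal (ℤ_58 is abelian).
|G/H| = |G| / |H| = 58 / 58 = 1

|G/H| = 1


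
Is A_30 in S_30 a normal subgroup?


H = A_30 in S_30
A_30 has index 2 in S_30, and every subgroup of index 2 is normal

Yes, normal subgroup


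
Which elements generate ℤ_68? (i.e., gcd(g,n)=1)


g generates ℤ_n iff gcd(g,n) = 1
Prime factors of 68: 2, 17
Generators are g ∈ {1,...,67} not divisible by any of these primes.
Generators: {1, 3, 5, 7, 9, 11, 13, 15, 19, 21, 23, 25, 27, 29, 31, 33, 35, 37, 39, 41, 43, 45, 47, 49, 53, 55, 57, 59, 61, 63, 65, 67}
Number of generators = φ(68) = 32

Generators of ℤ_68 = {1, 3, 5, 7, 9, 11, 13, 15, 19, 21, 23, 25, 27, 29, 31, 33, 35, 37, 39, 41, 43, 45, 47, 49, 53, 55, 57, 59, 61, 63, 65, 67}


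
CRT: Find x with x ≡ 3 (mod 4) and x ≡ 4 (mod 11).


m₁ = 4, m₂ = 11, gcd = 1, so CRT applies. M = m₁·m₂ = 44
Let M₁ = M/m₁ = 11, M₂ = M/m₂ = 4
Find y₁ ≡ M₁⁻¹ (mod m₁): 11⁻¹ ≡ 3 (mod 4)
Find y₂ ≡ M₂⁻¹ (mod m₂): 4⁻¹ ≡ 3 (mod 11)
x = a₁·M₁·y₁ + a₂·M₂·y₂ = 3·11·3 + 4·4·3 = 147
Reduce mod 44: x ≡ 15
Check: 15 mod 4 = 3 ✓, 15 mod 11 = 4 ✓

x ≡ 15 (mod 44)


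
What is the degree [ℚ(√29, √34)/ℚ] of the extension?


[ℚ(√29,√34):ℚ] = [ℚ(√29,√34):ℚ(√29)]·[ℚ(√29):ℚ] = 2·2 = 4

[ℚ(√29, √34)/ℚ] = 4


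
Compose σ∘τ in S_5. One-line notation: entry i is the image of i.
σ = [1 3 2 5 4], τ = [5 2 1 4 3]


σ∘τ: apply τ first, then σ
1 →τ 5 →σ 4
2 →τ 2 →σ 3
3 →τ 1 →σ 1
4 →τ 4 →σ 5
5 →τ 3 →σ 2

σ∘τ = [4 3 1 5 2]


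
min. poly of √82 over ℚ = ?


√82 satisfies x² - 82 = 0, irreducible over ℚ since 82 is squarefree

Minimal polynomial: x² - 82


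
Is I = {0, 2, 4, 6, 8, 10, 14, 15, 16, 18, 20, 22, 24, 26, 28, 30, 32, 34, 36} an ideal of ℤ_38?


Check ideal conditions for I = {0, 2, 4, 6, 8, 10, 14, 15, 16, 18, 20, 22, 24, 26, 28, 30, 32, 34, 36} in ℤ_38:
(1) I is an additive subgroup? No
(2) For r ∈ ℤ_38 and a ∈ I: r·a ∈ I? No  [counterexample: r=2, a=6, r·a mod 38 = 12 ∉ I]

No, I is not an ideal of ℤ_38


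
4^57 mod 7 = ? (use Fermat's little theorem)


Fermat's little theorem: if p is prime and gcd(a,p)=1, then a^(p-1) ≡ 1 (mod p)
p = 7 is prime, gcd(4,7) = 1
Reduce exponent: 57 mod 6 = 3
So 4^57 ≡ 4^3 (mod 7)
4^3 mod 7 = 1

4^57 ≡ 1 (mod 7)


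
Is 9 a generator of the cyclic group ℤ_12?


g generates ℤ_n iff gcd(g, n) = 1
gcd(9, 12) = 3
Since gcd = 3 ≠ 1, ⟨9⟩ has order 4 < 12, so 9 is not a generator.

No, 9 does not generate ℤ_12


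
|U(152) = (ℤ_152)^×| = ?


U(n) is the group of units mod n; |U(n)| = φ(n)
|U(152)| = φ(152) = 72

|U(152) = (ℤ_152)^×| = 72


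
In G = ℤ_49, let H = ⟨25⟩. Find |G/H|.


|⟨25⟩| = n / gcd(25, 49) = 49 / 1 = 49
H is normal (ℤ_49 is abelian).
|G/H| = |G| / |H| = 49 / 49 = 1

|G/H| = 1


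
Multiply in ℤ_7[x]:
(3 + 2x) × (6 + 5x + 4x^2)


Expand and collect like terms; reduce coefficients mod 7:
x^0: 3·6 = 18 ≡ 4 (mod 7)
x^1: 3·5 + 2·6 = 27 ≡ 6 (mod 7)
x^2: 3·4 + 2·5 = 22 ≡ 1 (mod 7)
x^3: 2·4 = 8 ≡ 1 (mod 7)
Result: 4 + 6x + x^2 + x^3

f · g = 4 + 6x + x^2 + x^3


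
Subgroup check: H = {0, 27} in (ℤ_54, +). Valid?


Subgroup test for H = {0, 27} in (ℤ_54, +):
(1) 0 ∈ H? Yes
(2) Closure: for all a,b ∈ H, (a+b) mod 54 ∈ H? Yes
(3) Inverses: for all a ∈ H, -a mod 54 ∈ H? Yes

Yes, H is a subgroup of ℤ_54


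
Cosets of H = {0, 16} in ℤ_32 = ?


H = {0, 16}, |H| = 2
Number of cosets = |G|/|H| = 32/2 = 16
0 + H = {0, 16}
1 + H = {1, 17}
2 + H = {2, 18}
3 + H = {3, 19}
4 + H = {4, 20}
5 + H = {5, 21}
6 + H = {6, 22}
7 + H = {7, 23}
8 + H = {8, 24}
9 + H = {9, 25}
10 + H = {10, 26}
11 + H = {11, 27}
12 + H = {12, 28}
13 + H = {13, 29}
14 + H = {14, 30}
15 + H = {15, 31}

Cosets: 0+H={0,16}; 1+H={1,17}; 2+H={2,18}; 3+H={3,19}; 4+H={4,20}; 5+H={5,21}; 6+H={6,22}; 7+H={7,23}; 8+H={8,24}; 9+H={9,25}; 10+H={10,26}; 11+H={11,27}; 12+H={12,28}; 13+H={13,29}; 14+H={14,30}; 15+H={15,31}


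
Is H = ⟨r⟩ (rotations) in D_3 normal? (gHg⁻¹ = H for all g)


H = ⟨r⟩ (rotations) in D_3
The rotation subgroup ⟨r⟩ has index 2 in D_3, so it is normal

Yes, normal subgroup


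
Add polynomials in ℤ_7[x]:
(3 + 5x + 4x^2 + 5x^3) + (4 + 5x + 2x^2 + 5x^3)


Add coefficients mod 7:
x^0: 3 + 4 = 0 (mod 7)
x^1: 5 + 5 = 3 (mod 7)
x^2: 4 + 2 = 6 (mod 7)
x^3: 5 + 5 = 3 (mod 7)
Result: 3x + 6x^2 + 3x^3

f + g = 3x + 6x^2 + 3x^3


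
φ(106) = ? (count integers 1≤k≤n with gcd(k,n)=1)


Factor n: 106 = 2 × 53
φ(n) = n · ∏(1 - 1/p) over distinct primes p | n
φ(106) = 106 · (1 - 1/2) · (1 - 1/53) = 52

φ(106) = 52


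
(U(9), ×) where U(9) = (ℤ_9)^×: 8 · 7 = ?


Operation: multiplication mod 9
8 · 7 = (a × b) mod 9 with a = 8, b = 7

8 · 7 = 2


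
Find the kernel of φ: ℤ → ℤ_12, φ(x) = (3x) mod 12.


Kernel = preimage of identity
ker(φ) = {x ∈ ℤ : 3x ≡ 0 (mod 12)}. gcd(3,12) = 3, so 3x ≡ 0 (mod 12) ⟺ x ≡ 0 (mod 12/3 = 4). Hence ker(φ) = 4ℤ

ker(φ) = 4ℤ


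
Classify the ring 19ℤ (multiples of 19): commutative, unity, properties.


19ℤ is a commutative ring under +,× but has no multiplicative identity (1 ∉ 19ℤ); it has no zero divisors, but without unity it is not an integral domain
Commutative: Yes
Integral domain: No
Has unity: No

19ℤ (multiples of 19): Commutative=Yes, Unity=No


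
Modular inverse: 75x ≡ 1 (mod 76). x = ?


Use the extended Euclidean algorithm to write 1 = 75·s + 76·t; then s mod 76 is the inverse.
Euclidean algorithm:
  75 = 0·76 + 75
  76 = 1·75 + 1
  75 = 75·1 + 0
gcd(75,76) = 1
Back-substitution gives: 75·(-1) + 76·(1) = 1
So 75⁻¹ ≡ -1 ≡ 75 (mod 76)
Check: 75 × 75 = 5625 ≡ 1 (mod 76) ✓

75⁻¹ ≡ 75 (mod 76)


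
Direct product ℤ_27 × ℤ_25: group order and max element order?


|ℤ_27 × ℤ_25| = 27 × 25 = 675
Max element order = lcm(27,25) = 675
Cyclic? Yes (gcd=1)

|ℤ_27×ℤ_25| = 675, max element order = 675


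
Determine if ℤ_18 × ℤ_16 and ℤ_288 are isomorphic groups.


Comparing ℤ_18 × ℤ_16 and ℤ_288:
gcd(18,16) = 2 ≠ 1. Max element order in ℤ_18×ℤ_16 is lcm(18,16) = 144 < 288, so it has no element of order 288

No, ℤ_18 × ℤ_16 ≇ ℤ_288


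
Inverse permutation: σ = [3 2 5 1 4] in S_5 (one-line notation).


To find σ⁻¹, swap domain and range:
σ(1) = 3 → σ⁻¹(3) = 1
σ(2) = 2 → σ⁻¹(2) = 2
σ(3) = 5 → σ⁻¹(5) = 3
σ(4) = 1 → σ⁻¹(1) = 4
σ(5) = 4 → σ⁻¹(4) = 5

σ⁻¹ = [4 2 1 5 3]


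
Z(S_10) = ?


Z(G) = {g ∈ G | gx = xg for all x ∈ G}
S_n is non-abelian for n ≥ 3; Z(S_10) is trivial

Z(S_10) = {e}


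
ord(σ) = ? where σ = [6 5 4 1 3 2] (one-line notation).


Cycle decomposition: (1 6 2 5 3 4)
Cycle lengths: 6
Order = lcm(6) = 6

ord(σ) = 6


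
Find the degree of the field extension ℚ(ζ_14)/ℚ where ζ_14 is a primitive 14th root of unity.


[ℚ(ζ_n):ℚ] = deg Φ_n(x) = φ(n). Here φ(14) = 6

[ℚ(ζ_14)/ℚ where ζ_14 is a primitive 14th root of unity] = 6


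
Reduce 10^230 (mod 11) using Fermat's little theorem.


Fermat's little theorem: if p is prime and gcd(a,p)=1, then a^(p-1) ≡ 1 (mod p)
p = 11 is prime, gcd(10,11) = 1
Reduce exponent: 230 mod 10 = 0
So 10^230 ≡ 10^0 (mod 11)
10^0 = 1

10^230 ≡ 1 (mod 11)


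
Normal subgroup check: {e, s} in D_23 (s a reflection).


H = {e, s} in D_23 (s a reflection)
r·s·r⁻¹ = sr⁻² ≠ s for n ≥ 3, so {e, s} is not closed under conjugation

No, not a normal subgroup


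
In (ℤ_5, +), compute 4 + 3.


Operation: addition mod 5
4 + 3 = (a + b) mod 5 with a = 4, b = 3

4 + 3 = 2


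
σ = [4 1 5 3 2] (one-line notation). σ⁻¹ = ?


To find σ⁻¹, swap domain and range:
σ(1) = 4 → σ⁻¹(4) = 1
σ(2) = 1 → σ⁻¹(1) = 2
σ(3) = 5 → σ⁻¹(5) = 3
σ(4) = 3 → σ⁻¹(3) = 4
σ(5) = 2 → σ⁻¹(2) = 5

σ⁻¹ = [2 5 4 1 3]


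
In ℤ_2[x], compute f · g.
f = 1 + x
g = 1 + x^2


Expand and collect like terms; reduce coefficients mod 2:
x^0: 1·1 = 1 ≡ 1 (mod 2)
x^1: 1·0 + 1·1 = 1 ≡ 1 (mod 2)
x^2: 1·1 + 1·0 = 1 ≡ 1 (mod 2)
x^3: 1·1 = 1 ≡ 1 (mod 2)
Result: 1 + x + x^2 + x^3

f · g = 1 + x + x^2 + x^3


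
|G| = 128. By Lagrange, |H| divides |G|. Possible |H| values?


Lagrange's theorem: |H| divides |G|
|G| = 128
Divisors of 128: 1, 2, 4, 8, 16, 32, 64, 128

Possible subgroup orders: {1, 2, 4, 8, 16, 32, 64, 128}


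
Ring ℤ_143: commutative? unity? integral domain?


ℤ_143 is a commutative ring with unity 1; 143 = 11×13 is composite, so 11·13 ≡ 0 gives zero divisors (not an integral domain)
Commutative: Yes
Integral domain: No
Has unity: Yes

ℤ_143: Commutative=Yes, Unity=Yes


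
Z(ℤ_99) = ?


Z(G) = {g ∈ G | gx = xg for all x ∈ G}
ℤ_99 is abelian, so Z(G) = G

Z(ℤ_99) = ℤ_99


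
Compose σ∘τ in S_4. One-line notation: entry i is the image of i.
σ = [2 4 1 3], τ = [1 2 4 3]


σ∘τ: apply τ first, then σ
1 →τ 1 →σ 2
2 →τ 2 →σ 4
3 →τ 4 →σ 3
4 →τ 3 →σ 1

σ∘τ = [2 4 3 1]


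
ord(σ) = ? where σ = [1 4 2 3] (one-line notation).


Cycle decomposition: (2 4 3)
Cycle lengths: 3
Order = lcm(3) = 3

ord(σ) = 3


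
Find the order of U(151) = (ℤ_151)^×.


U(n) is the group of units mod n; |U(n)| = φ(n)
|U(151)| = φ(151) = 150

|U(151) = (ℤ_151)^×| = 150


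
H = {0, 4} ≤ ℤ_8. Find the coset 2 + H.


2 + H = {2 + h (mod 8) : h ∈ H}
2+0=2, 2+4=6

2 + H = {2, 6}


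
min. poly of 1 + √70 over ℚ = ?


Let α = 1 + √70. Then α - 1 = √70, so (α - 1)² = 70, giving α² - 2α - 69 = 0. Degree 2 and α ∉ ℚ, so this is the minimal polynomial.

Minimal polynomial: x² - 2x - 69


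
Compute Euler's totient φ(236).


Factor n: 236 = 2^2 × 59
φ(n) = n · ∏(1 - 1/p) over distinct primes p | n
φ(236) = 236 · (1 - 1/2) · (1 - 1/59) = 116

φ(236) = 116


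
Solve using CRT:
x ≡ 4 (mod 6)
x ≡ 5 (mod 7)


m₁ = 6, m₂ = 7, gcd = 1, so CRT applies. M = m₁·m₂ = 42
Let M₁ = M/m₁ = 7, M₂ = M/m₂ = 6
Find y₁ ≡ M₁⁻¹ (mod m₁): 7⁻¹ ≡ 1 (mod 6)
Find y₂ ≡ M₂⁻¹ (mod m₂): 6⁻¹ ≡ 6 (mod 7)
x = a₁·M₁·y₁ + a₂·M₂·y₂ = 4·7·1 + 5·6·6 = 208
Reduce mod 42: x ≡ 40
Check: 40 mod 6 = 4 ✓, 40 mod 7 = 5 ✓

x ≡ 40 (mod 42)


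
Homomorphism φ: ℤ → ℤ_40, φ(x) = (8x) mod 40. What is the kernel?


Kernel = preimage of identity
ker(φ) = {x ∈ ℤ : 8x ≡ 0 (mod 40)}. gcd(8,40) = 8, so 8x ≡ 0 (mod 40) ⟺ x ≡ 0 (mod 40/8 = 5). Hence ker(φ) = 5ℤ

ker(φ) = 5ℤ


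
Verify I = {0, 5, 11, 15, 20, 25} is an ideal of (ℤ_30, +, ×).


Check ideal conditions for I = {0, 5, 11, 15, 20, 25} in ℤ_30:
(1) I is an additive subgroup? No
(2) For r ∈ ℤ_30 and a ∈ I: r·a ∈ I? No  [counterexample: r=2, a=5, r·a mod 30 = 10 ∉ I]

No, I is not an ideal of ℤ_30


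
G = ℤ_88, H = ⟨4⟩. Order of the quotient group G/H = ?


|⟨4⟩| = n / gcd(4, 88) = 88 / 4 = 22
H is normal (ℤ_88 is abelian).
|G/H| = |G| / |H| = 88 / 22 = 4

|G/H| = 4


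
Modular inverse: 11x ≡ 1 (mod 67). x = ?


Use the extended Euclidean algorithm to write 1 = 11·s + 67·t; then s mod 67 is the inverse.
Euclidean algorithm:
  11 = 0·67 + 11
  67 = 6·11 + 1
  11 = 11·1 + 0
gcd(11,67) = 1
Back-substitution gives: 11·(-6) + 67·(1) = 1
So 11⁻¹ ≡ -6 ≡ 61 (mod 67)
Check: 11 × 61 = 671 ≡ 1 (mod 67) ✓

11⁻¹ ≡ 61 (mod 67)


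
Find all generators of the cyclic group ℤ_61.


g generates ℤ_n iff gcd(g,n) = 1
Prime factors of 61: 61
Generators are g ∈ {1,...,60} not divisible by any of these primes.
Generators: {1, 2, 3, 4, 5, 6, 7, 8, 9, 10, 11, 12, 13, 14, 15, 16, 17, 18, 19, 20, 21, 22, 23, 24, 25, 26, 27, 28, 29, 30, 31, 32, 33, 34, 35, 36, 37, 38, 39, 40, 41, 42, 43, 44, 45, 46, 47, 48, 49, 50, 51, 52, 53, 54, 55, 56, 57, 58, 59, 60}
Number of generators = φ(61) = 60

Generators of ℤ_61 = {1, 2, 3, 4, 5, 6, 7, 8, 9, 10, 11, 12, 13, 14, 15, 16, 17, 18, 19, 20, 21, 22, 23, 24, 25, 26, 27, 28, 29, 30, 31, 32, 33, 34, 35, 36, 37, 38, 39, 40, 41, 42, 43, 44, 45, 46, 47, 48, 49, 50, 51, 52, 53, 54, 55, 56, 57, 58, 59, 60}


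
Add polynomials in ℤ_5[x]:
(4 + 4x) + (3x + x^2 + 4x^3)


Add coefficients mod 5:
x^0: 4 + 0 = 4 (mod 5)
x^1: 4 + 3 = 2 (mod 5)
x^2: 0 + 1 = 1 (mod 5)
x^3: 0 + 4 = 4 (mod 5)
Result: 4 + 2x + x^2 + 4x^3

f + g = 4 + 2x + x^2 + 4x^3


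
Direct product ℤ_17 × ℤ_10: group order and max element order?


|ℤ_17 × ℤ_10| = 17 × 10 = 170
Max element order = lcm(17,10) = 170
Cyclic? Yes (gcd=1)

|ℤ_17×ℤ_10| = 170, max element order = 170


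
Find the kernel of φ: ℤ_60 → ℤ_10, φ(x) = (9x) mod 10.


Kernel = preimage of identity
ker(φ) = {x ∈ ℤ_60 : 9x ≡ 0 (mod 10)}. Since 10 | 60, φ is well-defined. The kernel is the cyclic subgroup ⟨10⟩ of ℤ_60 (order 6), i.e. {0, 10, 20, 30, 40, 50}

ker(φ) = {0, 10, 20, 30, 40, 50}


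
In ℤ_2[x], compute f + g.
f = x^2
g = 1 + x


Add coefficients mod 2:
x^0: 0 + 1 = 1 (mod 2)
x^1: 0 + 1 = 1 (mod 2)
x^2: 1 + 0 = 1 (mod 2)
Result: 1 + x + x^2

f + g = 1 + x + x^2


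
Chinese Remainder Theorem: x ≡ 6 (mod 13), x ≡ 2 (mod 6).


m₁ = 13, m₂ = 6, gcd = 1, so CRT applies. M = m₁·m₂ = 78
Let M₁ = M/m₁ = 6, M₂ = M/m₂ = 13
Find y₁ ≡ M₁⁻¹ (mod m₁): 6⁻¹ ≡ 11 (mod 13)
Find y₂ ≡ M₂⁻¹ (mod m₂): 13⁻¹ ≡ 1 (mod 6)
x = a₁·M₁·y₁ + a₂·M₂·y₂ = 6·6·11 + 2·13·1 = 422
Reduce mod 78: x ≡ 32
Check: 32 mod 13 = 6 ✓, 32 mod 6 = 2 ✓

x ≡ 32 (mod 78)


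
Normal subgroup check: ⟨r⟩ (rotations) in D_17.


H = ⟨r⟩ (rotations) in D_17
The rotation subgroup ⟨r⟩ has index 2 in D_17, so it is normal

Yes, normal subgroup


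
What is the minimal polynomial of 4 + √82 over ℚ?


Let α = 4 + √82. Then α - 4 = √82, so (α - 4)² = 82, giving α² - 8α - 66 = 0. Degree 2 and α ∉ ℚ, so this is the minimal polynomial.

Minimal polynomial: x² - 8x - 66


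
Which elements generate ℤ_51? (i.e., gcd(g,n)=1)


g generates ℤ_n iff gcd(g,n) = 1
Prime factors of 51: 3, 17
Generators are g ∈ {1,...,50} not divisible by any of these primes.
Generators: {1, 2, 4, 5, 7, 8, 10, 11, 13, 14, 16, 19, 20, 22, 23, 25, 26, 28, 29, 31, 32, 35, 37, 38, 40, 41, 43, 44, 46, 47, 49, 50}
Number of generators = φ(51) = 32

Generators of ℤ_51 = {1, 2, 4, 5, 7, 8, 10, 11, 13, 14, 16, 19, 20, 22, 23, 25, 26, 28, 29, 31, 32, 35, 37, 38, 40, 41, 43, 44, 46, 47, 49, 50}


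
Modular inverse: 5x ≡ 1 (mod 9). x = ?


Use the extended Euclidean algorithm to write 1 = 5·s + 9·t; then s mod 9 is the inverse.
Euclidean algorithm:
  5 = 0·9 + 5
  9 = 1·5 + 4
  5 = 1·4 + 1
  4 = 4·1 + 0
gcd(5,9) = 1
Back-substitution gives: 5·(2) + 9·(-1) = 1
So 5⁻¹ ≡ 2 ≡ 2 (mod 9)
Check: 5 × 2 = 10 ≡ 1 (mod 9) ✓

5⁻¹ ≡ 2 (mod 9)


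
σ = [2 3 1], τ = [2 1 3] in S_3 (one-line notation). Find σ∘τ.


σ∘τ: apply τ first, then σ
1 →τ 2 →σ 3
2 →τ 1 →σ 2
3 →τ 3 →σ 1

σ∘τ = [3 2 1]


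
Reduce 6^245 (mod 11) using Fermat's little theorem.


Fermat's little theorem: if p is prime and gcd(a,p)=1, then a^(p-1) ≡ 1 (mod p)
p = 11 is prime, gcd(6,11) = 1
Reduce exponent: 245 mod 10 = 5
So 6^245 ≡ 6^5 (mod 11)
6^5 mod 11 = 10

6^245 ≡ 10 (mod 11)


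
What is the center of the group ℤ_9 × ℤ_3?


Z(G) = {g ∈ G | gx = xg for all x ∈ G}
Direct product of abelian groups is abelian, so Z(G) = G

Z(ℤ_9 × ℤ_3) = ℤ_9 × ℤ_3


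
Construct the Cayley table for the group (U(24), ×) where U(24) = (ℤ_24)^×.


Elements: {1, 5, 7, 11, 13, 17, 19, 23}
Operation: multiplication mod 24
Entry (a, b) = (a × b) mod 24

Cayley table:
   |  1 |  5 |  7 | 11 | 13 | 17 | 19 | 23
 1 |  1 |  5 |  7 | 11 | 13 | 17 | 19 | 23
 5 |  5 |  1 | 11 |  7 | 17 | 13 | 23 | 19
 7 |  7 | 11 |  1 |  5 | 19 | 23 | 13 | 17
11 | 11 |  7 |  5 |  1 | 23 | 19 | 17 | 13
13 | 13 | 17 | 19 | 23 |  1 |  5 |  7 | 11
17 | 17 | 13 | 23 | 19 |  5 |  1 | 11 |  7
19 | 19 | 23 | 13 | 17 |  7 | 11 |  1 |  5
23 | 23 | 19 | 17 | 13 | 11 |  7 |  5 |  1


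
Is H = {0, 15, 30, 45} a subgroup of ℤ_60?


Subgroup test for H = {0, 15, 30, 45} in (ℤ_60, +):
(1) 0 ∈ H? Yes
(2) Closure: for all a,b ∈ H, (a+b) mod 60 ∈ H? Yes
(3) Inverses: for all a ∈ H, -a mod 60 ∈ H? Yes

Yes, H is a subgroup of ℤ_60


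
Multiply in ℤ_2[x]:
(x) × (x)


Expand and collect like terms; reduce coefficients mod 2:
x^0: 0·0 = 0 ≡ 0 (mod 2)
x^1: 0·1 + 1·0 = 0 ≡ 0 (mod 2)
x^2: 1·1 = 1 ≡ 1 (mod 2)
Result: x^2

f · g = x^2


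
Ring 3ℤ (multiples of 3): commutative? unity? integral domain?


3ℤ is a commutative ring under +,× but has no multiplicative identity (1 ∉ 3ℤ); it has no zero divisors, but without unity it is not an integral domain
Commutative: Yes
Integral domain: No
Has unity: No

3ℤ (multiples of 3): Commutative=Yes, Unity=No


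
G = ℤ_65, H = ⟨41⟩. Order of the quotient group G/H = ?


|⟨41⟩| = n / gcd(41, 65) = 65 / 1 = 65
H is normal (ℤ_65 is abelian).
|G/H| = |G| / |H| = 65 / 65 = 1

|G/H| = 1


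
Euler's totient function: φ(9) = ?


φ(n) = count of k ∈ {1,...,n} with gcd(k,n)=1
Coprimes to 9: {1, 2, 4, 5, 7, 8}
Count: 6

φ(9) = 6


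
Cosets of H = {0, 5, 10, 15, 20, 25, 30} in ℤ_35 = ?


H = {0, 5, 10, 15, 20, 25, 30}, |H| = 7
Number of cosets = |G|/|H| = 35/7 = 5
0 + H = {0, 5, 10, 15, 20, 25, 30}
1 + H = {1, 6, 11, 16, 21, 26, 31}
2 + H = {2, 7, 12, 17, 22, 27, 32}
3 + H = {3, 8, 13, 18, 23, 28, 33}
4 + H = {4, 9, 14, 19, 24, 29, 34}

Cosets: 0+H={0,5,10,15,20,25,30}; 1+H={1,6,11,16,21,26,31}; 2+H={2,7,12,17,22,27,32}; 3+H={3,8,13,18,23,28,33}; 4+H={4,9,14,19,24,29,34}


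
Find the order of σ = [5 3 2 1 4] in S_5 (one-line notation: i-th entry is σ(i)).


Cycle decomposition: (1 5 4) (2 3)
Cycle lengths: 3, 2
Order = lcm(3, 2) = 6

ord(σ) = 6


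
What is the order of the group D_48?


|D_n| = 2n (n rotations and n reflections)
|D_48| = 2×48 = 96

|D_48| = 96


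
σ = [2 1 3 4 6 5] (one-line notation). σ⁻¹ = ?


To find σ⁻¹, swap domain and range:
σ(1) = 2 → σ⁻¹(2) = 1
σ(2) = 1 → σ⁻¹(1) = 2
σ(3) = 3 → σ⁻¹(3) = 3
σ(4) = 4 → σ⁻¹(4) = 4
σ(5) = 6 → σ⁻¹(6) = 5
σ(6) = 5 → σ⁻¹(5) = 6

σ⁻¹ = [2 1 3 4 6 5]


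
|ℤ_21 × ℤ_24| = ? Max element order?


|ℤ_21 × ℤ_24| = 21 × 24 = 504
Max element order = lcm(21,24) = 168
Cyclic? No (gcd=3)

|ℤ_21×ℤ_24| = 504, max element order = 168


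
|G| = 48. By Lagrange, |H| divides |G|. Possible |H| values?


Lagrange's theorem: |H| divides |G|
|G| = 48
Divisors of 48: 1, 2, 3, 4, 6, 8, 12, 16, 24, 48

Possible subgroup orders: {1, 2, 3, 4, 6, 8, 12, 16, 24, 48}


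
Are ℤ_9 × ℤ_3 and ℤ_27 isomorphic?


Comparing ℤ_9 × ℤ_3 and ℤ_27:
gcd(9,3) = 3 ≠ 1. Max element order in ℤ_9×ℤ_3 is lcm(9,3) = 9 < 27, so it has no element of order 27

No, ℤ_9 × ℤ_3 ≇ ℤ_27


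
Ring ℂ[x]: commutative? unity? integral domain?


Polynomial ring over ℂ (an integral domain) is a commutative integral domain with unity 1
Commutative: Yes
Integral domain: Yes
Has unity: Yes

ℂ[x]: Commutative=Yes, Unity=Yes


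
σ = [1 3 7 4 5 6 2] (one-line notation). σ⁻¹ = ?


To find σ⁻¹, swap domain and range:
σ(1) = 1 → σ⁻¹(1) = 1
σ(2) = 3 → σ⁻¹(3) = 2
σ(3) = 7 → σ⁻¹(7) = 3
σ(4) = 4 → σ⁻¹(4) = 4
σ(5) = 5 → σ⁻¹(5) = 5
σ(6) = 6 → σ⁻¹(6) = 6
σ(7) = 2 → σ⁻¹(2) = 7

σ⁻¹ = [1 7 2 4 5 6 3]


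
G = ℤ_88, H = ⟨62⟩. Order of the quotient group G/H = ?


|⟨62⟩| = n / gcd(62, 88) = 88 / 2 = 44
H is normal (ℤ_88 is abelian).
|G/H| = |G| / |H| = 88 / 44 = 2

|G/H| = 2


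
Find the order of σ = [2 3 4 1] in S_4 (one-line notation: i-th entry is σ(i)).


Cycle decomposition: (1 2 3 4)
Cycle lengths: 4
Order = lcm(4) = 4

ord(σ) = 4


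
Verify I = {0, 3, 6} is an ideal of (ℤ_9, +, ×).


Check ideal conditions for I = {0, 3, 6} in ℤ_9:
(1) I is an additive subgroup? Yes
(2) For r ∈ ℤ_9 and a ∈ I: r·a ∈ I? Yes

Yes, I is an ideal of ℤ_9


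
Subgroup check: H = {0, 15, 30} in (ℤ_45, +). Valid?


Subgroup test for H = {0, 15, 30} in (ℤ_45, +):
(1) 0 ∈ H? Yes
(2) Closure: for all a,b ∈ H, (a+b) mod 45 ∈ H? Yes
(3) Inverses: for all a ∈ H, -a mod 45 ∈ H? Yes

Yes, H is a subgroup of ℤ_45


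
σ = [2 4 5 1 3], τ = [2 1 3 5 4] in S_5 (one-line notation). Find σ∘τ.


σ∘τ: apply τ first, then σ
1 →τ 2 →σ 4
2 →τ 1 →σ 2
3 →τ 3 →σ 5
4 →τ 5 →σ 3
5 →τ 4 →σ 1

σ∘τ = [4 2 5 3 1]


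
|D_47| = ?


|D_n| = 2n (n rotations and n reflections)
|D_47| = 2×47 = 94

|D_47| = 94


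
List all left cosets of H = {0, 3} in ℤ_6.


H = {0, 3}, |H| = 2
Number of cosets = |G|/|H| = 6/2 = 3
0 + H = {0, 3}
1 + H = {1, 4}
2 + H = {2, 5}

Cosets: 0+H={0,3}; 1+H={1,4}; 2+H={2,5}


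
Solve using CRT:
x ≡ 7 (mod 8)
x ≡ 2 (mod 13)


m₁ = 8, m₂ = 13, gcd = 1, so CRT applies. M = m₁·m₂ = 104
Let M₁ = M/m₁ = 13, M₂ = M/m₂ = 8
Find y₁ ≡ M₁⁻¹ (mod m₁): 13⁻¹ ≡ 5 (mod 8)
Find y₂ ≡ M₂⁻¹ (mod m₂): 8⁻¹ ≡ 5 (mod 13)
x = a₁·M₁·y₁ + a₂·M₂·y₂ = 7·13·5 + 2·8·5 = 535
Reduce mod 104: x ≡ 15
Check: 15 mod 8 = 7 ✓, 15 mod 13 = 2 ✓

x ≡ 15 (mod 104)


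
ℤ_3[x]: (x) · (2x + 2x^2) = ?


Expand and collect like terms; reduce coefficients mod 3:
x^0: 0·0 = 0 ≡ 0 (mod 3)
x^1: 0·2 + 1·0 = 0 ≡ 0 (mod 3)
x^2: 0·2 + 1·2 = 2 ≡ 2 (mod 3)
x^3: 1·2 = 2 ≡ 2 (mod 3)
Result: 2x^2 + 2x^3

f · g = 2x^2 + 2x^3


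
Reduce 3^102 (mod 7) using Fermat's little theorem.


Fermat's little theorem: if p is prime and gcd(a,p)=1, then a^(p-1) ≡ 1 (mod p)
p = 7 is prime, gcd(3,7) = 1
Reduce exponent: 102 mod 6 = 0
So 3^102 ≡ 3^0 (mod 7)
3^0 = 1

3^102 ≡ 1 (mod 7)


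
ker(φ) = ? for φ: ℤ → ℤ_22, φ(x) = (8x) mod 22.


Kernel = preimage of identity
ker(φ) = {x ∈ ℤ : 8x ≡ 0 (mod 22)}. gcd(8,22) = 2, so 8x ≡ 0 (mod 22) ⟺ x ≡ 0 (mod 22/2 = 11). Hence ker(φ) = 11ℤ

ker(φ) = 11ℤ


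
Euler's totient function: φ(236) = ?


Factor n: 236 = 2^2 × 59
φ(n) = n · ∏(1 - 1/p) over distinct primes p | n
φ(236) = 236 · (1 - 1/2) · (1 - 1/59) = 116

φ(236) = 116


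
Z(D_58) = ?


Z(G) = {g ∈ G | gx = xg for all x ∈ G}
For even n, Z(D_n) = {e, r^(n/2)}: the 180° rotation r^29 commutes with every reflection and rotation

Z(D_58) = {e, r^29}


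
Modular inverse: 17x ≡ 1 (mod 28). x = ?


Use the extended Euclidean algorithm to write 1 = 17·s + 28·t; then s mod 28 is the inverse.
Euclidean algorithm:
  17 = 0·28 + 17
  28 = 1·17 + 11
  17 = 1·11 + 6
  11 = 1·6 + 5
  6 = 1·5 + 1
  5 = 5·1 + 0
gcd(17,28) = 1
Back-substitution gives: 17·(5) + 28·(-3) = 1
So 17⁻¹ ≡ 5 ≡ 5 (mod 28)
Check: 17 × 5 = 85 ≡ 1 (mod 28) ✓

17⁻¹ ≡ 5 (mod 28)


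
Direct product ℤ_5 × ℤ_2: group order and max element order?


|ℤ_5 × ℤ_2| = 5 × 2 = 10
Max element order = lcm(5,2) = 10
Cyclic? Yes (gcd=1)

|ℤ_5×ℤ_2| = 10, max element order = 10


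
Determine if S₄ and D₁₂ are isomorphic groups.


Comparing S₄ and D₁₂:
S₄ has trivial center; D₁₂ has center {e, r⁶}

No, S₄ ≇ D₁₂


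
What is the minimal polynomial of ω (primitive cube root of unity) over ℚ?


ω satisfies x² + x + 1 = 0 (the cyclotomic polynomial Φ₃)

Minimal polynomial: x² + x + 1


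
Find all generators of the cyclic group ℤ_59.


g generates ℤ_n iff gcd(g,n) = 1
Prime factors of 59: 59
Generators are g ∈ {1,...,58} not divisible by any of these primes.
Generators: {1, 2, 3, 4, 5, 6, 7, 8, 9, 10, 11, 12, 13, 14, 15, 16, 17, 18, 19, 20, 21, 22, 23, 24, 25, 26, 27, 28, 29, 30, 31, 32, 33, 34, 35, 36, 37, 38, 39, 40, 41, 42, 43, 44, 45, 46, 47, 48, 49, 50, 51, 52, 53, 54, 55, 56, 57, 58}
Number of generators = φ(59) = 58

Generators of ℤ_59 = {1, 2, 3, 4, 5, 6, 7, 8, 9, 10, 11, 12, 13, 14, 15, 16, 17, 18, 19, 20, 21, 22, 23, 24, 25, 26, 27, 28, 29, 30, 31, 32, 33, 34, 35, 36, 37, 38, 39, 40, 41, 42, 43, 44, 45, 46, 47, 48, 49, 50, 51, 52, 53, 54, 55, 56, 57, 58}


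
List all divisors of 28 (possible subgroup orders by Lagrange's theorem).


Lagrange's theorem: |H| divides |G|
|G| = 28
Divisors of 28: 1, 2, 4, 7, 14, 28

Possible subgroup orders: {1, 2, 4, 7, 14, 28}


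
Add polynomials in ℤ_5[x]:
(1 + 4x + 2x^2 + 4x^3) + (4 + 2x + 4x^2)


Add coefficients mod 5:
x^0: 1 + 4 = 0 (mod 5)
x^1: 4 + 2 = 1 (mod 5)
x^2: 2 + 4 = 1 (mod 5)
x^3: 4 + 0 = 4 (mod 5)
Result: x + x^2 + 4x^3

f + g = x + x^2 + 4x^3


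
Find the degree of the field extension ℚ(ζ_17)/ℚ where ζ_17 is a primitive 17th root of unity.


[ℚ(ζ_n):ℚ] = deg Φ_n(x) = φ(n). Here φ(17) = 16

[ℚ(ζ_17)/ℚ where ζ_17 is a primitive 17th root of unity] = 16


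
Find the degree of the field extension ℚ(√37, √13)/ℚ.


[ℚ(√37,√13):ℚ] = [ℚ(√37,√13):ℚ(√37)]·[ℚ(√37):ℚ] = 2·2 = 4

[ℚ(√37, √13)/ℚ] = 4


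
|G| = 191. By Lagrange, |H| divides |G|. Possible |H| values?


Lagrange's theorem: |H| divides |G|
|G| = 191
Divisors of 191: 1, 191

Possible subgroup orders: {1, 191}


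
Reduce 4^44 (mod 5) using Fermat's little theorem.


Fermat's little theorem: if p is prime and gcd(a,p)=1, then a^(p-1) ≡ 1 (mod p)
p = 5 is prime, gcd(4,5) = 1
Reduce exponent: 44 mod 4 = 0
So 4^44 ≡ 4^0 (mod 5)
4^0 = 1

4^44 ≡ 1 (mod 5)


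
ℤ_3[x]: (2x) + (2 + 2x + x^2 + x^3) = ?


Add coefficients mod 3:
x^0: 0 + 2 = 2 (mod 3)
x^1: 2 + 2 = 1 (mod 3)
x^2: 0 + 1 = 1 (mod 3)
x^3: 0 + 1 = 1 (mod 3)
Result: 2 + x + x^2 + x^3

f + g = 2 + x + x^2 + x^3


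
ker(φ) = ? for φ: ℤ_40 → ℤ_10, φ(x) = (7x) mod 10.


Kernel = preimage of identity
ker(φ) = {x ∈ ℤ_40 : 7x ≡ 0 (mod 10)}. Since 10 | 40, φ is well-defined. The kernel is the cyclic subgroup ⟨10⟩ of ℤ_40 (order 4), i.e. {0, 10, 20, 30}

ker(φ) = {0, 10, 20, 30}


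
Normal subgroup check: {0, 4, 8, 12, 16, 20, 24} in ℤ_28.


H = {0, 4, 8, 12, 16, 20, 24} in ℤ_28
ℤ_28 is abelian; every subgroup of an abelian group is normal

Yes, normal subgroup


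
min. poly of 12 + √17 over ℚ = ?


Let α = 12 + √17. Then α - 12 = √17, so (α - 12)² = 17, giving α² - 24α + 127 = 0. Degree 2 and α ∉ ℚ, so this is the minimal polynomial.

Minimal polynomial: x² - 24x + 127


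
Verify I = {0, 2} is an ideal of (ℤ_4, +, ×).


Check ideal conditions for I = {0, 2} in ℤ_4:
(1) I is an additive subgroup? Yes
(2) For r ∈ ℤ_4 and a ∈ I: r·a ∈ I? Yes

Yes, I is an ideal of ℤ_4


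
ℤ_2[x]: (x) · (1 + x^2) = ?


Expand and collect like terms; reduce coefficients mod 2:
x^0: 0·1 = 0 ≡ 0 (mod 2)
x^1: 0·0 + 1·1 = 1 ≡ 1 (mod 2)
x^2: 0·1 + 1·0 = 0 ≡ 0 (mod 2)
x^3: 1·1 = 1 ≡ 1 (mod 2)
Result: x + x^3

f · g = x + x^3


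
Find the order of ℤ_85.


ℤ_n has n elements.

|ℤ_85| = 85


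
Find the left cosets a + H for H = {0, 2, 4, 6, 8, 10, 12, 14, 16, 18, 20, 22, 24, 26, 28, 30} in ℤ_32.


H = {0, 2, 4, 6, 8, 10, 12, 14, 16, 18, 20, 22, 24, 26, 28, 30}, |H| = 16
Number of cosets = |G|/|H| = 32/16 = 2
0 + H = {0, 2, 4, 6, 8, 10, 12, 14, 16, 18, 20, 22, 24, 26, 28, 30}
1 + H = {1, 3, 5, 7, 9, 11, 13, 15, 17, 19, 21, 23, 25, 27, 29, 31}

Cosets: 0+H={0,2,4,6,8,10,12,14,16,18,20,22,24,26,28,30}; 1+H={1,3,5,7,9,11,13,15,17,19,21,23,25,27,29,31}


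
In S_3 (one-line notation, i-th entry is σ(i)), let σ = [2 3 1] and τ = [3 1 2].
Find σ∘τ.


σ∘τ: apply τ first, then σ
1 →τ 3 →σ 1
2 →τ 1 →σ 2
3 →τ 2 →σ 3

σ∘τ = [1 2 3]


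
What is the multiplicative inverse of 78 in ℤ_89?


Use the extended Euclidean algorithm to write 1 = 78·s + 89·t; then s mod 89 is the inverse.
Euclidean algorithm:
  78 = 0·89 + 78
  89 = 1·78 + 11
  78 = 7·11 + 1
  11 = 11·1 + 0
gcd(78,89) = 1
Back-substitution gives: 78·(8) + 89·(-7) = 1
So 78⁻¹ ≡ 8 ≡ 8 (mod 89)
Check: 78 × 8 = 624 ≡ 1 (mod 89) ✓

78⁻¹ ≡ 8 (mod 89)


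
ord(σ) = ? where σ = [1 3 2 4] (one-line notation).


Cycle decomposition: (2 3)
Cycle lengths: 2
Order = lcm(2) = 2

ord(σ) = 2


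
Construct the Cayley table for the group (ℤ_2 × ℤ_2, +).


Elements: {(0,0), (0,1), (1,0), (1,1)}
Operation: componentwise addition mod (2, 2)
Entry (a, b) = ((a₁+b₁) mod 2, (a₂+b₂) mod 2)

Cayley table:
      | (0,0) | (0,1) | (1,0) | (1,1)
(0,0) | (0,0) | (0,1) | (1,0) | (1,1)
(0,1) | (0,1) | (0,0) | (1,1) | (1,0)
(1,0) | (1,0) | (1,1) | (0,0) | (0,1)
(1,1) | (1,1) | (1,0) | (0,1) | (0,0)


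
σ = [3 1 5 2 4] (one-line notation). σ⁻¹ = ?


To find σ⁻¹, swap domain and range:
σ(1) = 3 → σ⁻¹(3) = 1
σ(2) = 1 → σ⁻¹(1) = 2
σ(3) = 5 → σ⁻¹(5) = 3
σ(4) = 2 → σ⁻¹(2) = 4
σ(5) = 4 → σ⁻¹(4) = 5

σ⁻¹ = [2 4 1 5 3]


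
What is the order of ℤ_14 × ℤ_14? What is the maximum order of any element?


|ℤ_14 × ℤ_14| = 14 × 14 = 196
Max element order = lcm(14,14) = 14
Cyclic? No (gcd=14)

|ℤ_14×ℤ_14| = 196, max element order = 14


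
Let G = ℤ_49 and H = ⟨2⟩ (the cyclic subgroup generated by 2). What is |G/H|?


|⟨2⟩| = n / gcd(2, 49) = 49 / 1 = 49
H is normal (ℤ_49 is abelian).
|G/H| = |G| / |H| = 49 / 49 = 1

|G/H| = 1


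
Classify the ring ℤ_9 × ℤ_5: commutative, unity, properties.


Direct product ring; commutative with unity (1,1); but (1,0)·(0,1) = (0,0) gives zero divisors, so not an integral domain
Commutative: Yes
Integral domain: No
Has unity: Yes

ℤ_9 × ℤ_5: Commutative=Yes, Unity=Yes


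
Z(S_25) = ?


Z(G) = {g ∈ G | gx = xg for all x ∈ G}
S_n is non-abelian for n ≥ 3; Z(S_25) is trivial

Z(S_25) = {e}


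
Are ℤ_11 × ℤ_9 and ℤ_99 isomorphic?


Comparing ℤ_11 × ℤ_9 and ℤ_99:
gcd(11,9) = 1, so ℤ_11 × ℤ_9 ≅ ℤ_99 (CRT)

Yes, ℤ_11 × ℤ_9 ≅ ℤ_99


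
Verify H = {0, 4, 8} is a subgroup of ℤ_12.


Subgroup test for H = {0, 4, 8} in (ℤ_12, +):
(1) 0 ∈ H? Yes
(2) Closure: for all a,b ∈ H, (a+b) mod 12 ∈ H? Yes
(3) Inverses: for all a ∈ H, -a mod 12 ∈ H? Yes

Yes, H is a subgroup of ℤ_12


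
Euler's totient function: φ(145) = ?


Factor n: 145 = 5 × 29
φ(n) = n · ∏(1 - 1/p) over distinct primes p | n
φ(145) = 145 · (1 - 1/5) · (1 - 1/29) = 112

φ(145) = 112


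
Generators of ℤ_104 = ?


g generates ℤ_n iff gcd(g,n) = 1
Prime factors of 104: 2, 13
Generators are g ∈ {1,...,103} not divisible by any of these primes.
Generators: {1, 3, 5, 7, 9, 11, 15, 17, 19, 21, 23, 25, 27, 29, 31, 33, 35, 37, 41, 43, 45, 47, 49, 51, 53, 55, 57, 59, 61, 63, 67, 69, 71, 73, 75, 77, 79, 81, 83, 85, 87, 89, 93, 95, 97, 99, 101, 103}
Number of generators = φ(104) = 48

Generators of ℤ_104 = {1, 3, 5, 7, 9, 11, 15, 17, 19, 21, 23, 25, 27, 29, 31, 33, 35, 37, 41, 43, 45, 47, 49, 51, 53, 55, 57, 59, 61, 63, 67, 69, 71, 73, 75, 77, 79, 81, 83, 85, 87, 89, 93, 95, 97, 99, 101, 103}


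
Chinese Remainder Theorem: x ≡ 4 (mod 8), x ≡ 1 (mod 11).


m₁ = 8, m₂ = 11, gcd = 1, so CRT applies. M = m₁·m₂ = 88
Let M₁ = M/m₁ = 11, M₂ = M/m₂ = 8
Find y₁ ≡ M₁⁻¹ (mod m₁): 11⁻¹ ≡ 3 (mod 8)
Find y₂ ≡ M₂⁻¹ (mod m₂): 8⁻¹ ≡ 7 (mod 11)
x = a₁·M₁·y₁ + a₂·M₂·y₂ = 4·11·3 + 1·8·7 = 188
Reduce mod 88: x ≡ 12
Check: 12 mod 8 = 4 ✓, 12 mod 11 = 1 ✓

x ≡ 12 (mod 88)


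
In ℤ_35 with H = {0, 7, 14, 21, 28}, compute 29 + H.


29 + H = {29 + h (mod 35) : h ∈ H}
29+0=29, 29+7=1, 29+14=8, 29+21=15, 29+28=22
29 + H = {1, 8, 15, 22, 29} = 1 + H

29 + H = {1, 8, 15, 22, 29}


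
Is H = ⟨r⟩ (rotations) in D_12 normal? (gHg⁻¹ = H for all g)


H = ⟨r⟩ (rotations) in D_12
The rotation subgroup ⟨r⟩ has index 2 in D_12, so it is normal

Yes, normal subgroup


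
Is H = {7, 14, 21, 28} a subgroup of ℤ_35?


Subgroup test for H = {7, 14, 21, 28} in (ℤ_35, +):
(1) 0 ∈ H? No
(2) Closure: for all a,b ∈ H, (a+b) mod 35 ∈ H? No  [counterexample: 7 + 28 = 0 ∉ H]
(3) Inverses: for all a ∈ H, -a mod 35 ∈ H? Yes

No, H is not a subgroup of ℤ_35


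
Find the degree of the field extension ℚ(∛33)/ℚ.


∛33 has minimal polynomial x³ - 33 (irreducible over ℚ since 33 is not a perfect cube)

[ℚ(∛33)/ℚ] = 3


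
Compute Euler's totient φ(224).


Factor n: 224 = 2^5 × 7
φ(n) = n · ∏(1 - 1/p) over distinct primes p | n
φ(224) = 224 · (1 - 1/2) · (1 - 1/7) = 96

φ(224) = 96


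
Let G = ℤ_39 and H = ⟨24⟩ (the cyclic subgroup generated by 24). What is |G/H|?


|⟨24⟩| = n / gcd(24, 39) = 39 / 3 = 13
H is normal (ℤ_39 is abelian).
|G/H| = |G| / |H| = 39 / 13 = 3

|G/H| = 3


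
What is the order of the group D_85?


|D_n| = 2n (n rotations and n reflections)
|D_85| = 2×85 = 170

|D_85| = 170


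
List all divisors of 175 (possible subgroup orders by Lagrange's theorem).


Lagrange's theorem: |H| divides |G|
|G| = 175
Divisors of 175: 1, 5, 7, 25, 35, 175

Possible subgroup orders: {1, 5, 7, 25, 35, 175}


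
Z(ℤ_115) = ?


Z(G) = {g ∈ G | gx = xg for all x ∈ G}
ℤ_115 is abelian, so Z(G) = G

Z(ℤ_115) = ℤ_115
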